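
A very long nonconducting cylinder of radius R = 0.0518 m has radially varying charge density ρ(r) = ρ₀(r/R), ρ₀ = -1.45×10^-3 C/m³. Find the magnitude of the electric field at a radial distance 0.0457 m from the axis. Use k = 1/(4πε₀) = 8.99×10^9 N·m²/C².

2.20×10^6 V/m

Take a coaxial cylindrical Gaussian surface of radius r = 0.0457 m and length L (r < R).
λ_enc = ∫₀^r ρ(r')·2πr' dr' = (2πρ₀/R)·r^3/3 = -5.596e-6 C/m.
Applying ∮E·dA = Q_enc/ε₀ with the end caps contributing no flux:
E = 2k|λ_enc|/r = 2(8.99×10^9)(5.596e-6)/(0.0457) = 2.20e6 N/C.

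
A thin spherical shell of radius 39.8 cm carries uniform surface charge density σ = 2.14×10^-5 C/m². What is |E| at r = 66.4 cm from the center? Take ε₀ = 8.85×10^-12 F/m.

Symmetry ⇒ E = E(r) r̂. Gaussian sphere of radius r = 66.4 cm (r > 39.8 cm).
The entire shell is enclosed: Q_enc = σ·4πR² = (2.14e-5)·4π·(0.398)² = 4.26e-5 C.
By Gauss's law, ∮E·dA = E·4πr² = Q_enc/ε₀.
E = |Q_enc|/(4πε₀r²) = (4.26e-5)/(4π·8.85×10^-12·(0.664)²) = 8.69×10^5 N/C.

8.69×10^5 N/C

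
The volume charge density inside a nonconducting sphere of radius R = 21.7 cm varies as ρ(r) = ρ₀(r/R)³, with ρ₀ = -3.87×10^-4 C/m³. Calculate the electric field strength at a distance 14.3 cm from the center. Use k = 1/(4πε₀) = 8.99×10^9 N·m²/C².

Take a concentric spherical Gaussian surface of radius r = 14.3 cm (r < R).
Q_enc = ∫₀^r ρ(r')·4πr'² dr' = (4πρ₀/R³) ∫₀^r r'^5 dr' = 4πρ₀ r^6/(6·R³) = -6.783e-7 C.
By Gauss's law, ∮E·dA = E·4πr² = Q_enc/ε₀.
E = k|Q_enc|/r² = (8.99×10^9)(6.783e-7)/(0.143)² = 2.98e5 N/C.

|E| ≈ 2.98×10^5 N/C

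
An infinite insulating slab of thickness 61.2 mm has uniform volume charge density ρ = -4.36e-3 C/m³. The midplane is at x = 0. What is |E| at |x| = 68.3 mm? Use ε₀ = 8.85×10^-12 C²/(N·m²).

The point |x| = 68.3 mm lies outside the slab (half-thickness 0.0306 m). A symmetric pillbox spanning the full slab encloses Q_enc = ρ·d·A.
Flux = 2EA ⇒ E = |ρ|d/(2ε₀), independent of distance outside.
E = (4.36×10^-3)(0.0612)/(2·8.85×10^-12) = 1.51e7 N/C.

|E| ≈ 1.51×10^7 V/m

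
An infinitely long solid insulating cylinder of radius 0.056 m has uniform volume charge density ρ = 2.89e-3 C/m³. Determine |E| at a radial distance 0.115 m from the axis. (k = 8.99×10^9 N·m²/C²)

E = 4.45e6 V/m

By cylindrical symmetry E is radial; use a coaxial Gaussian cylinder of radius 0.115 m and length L (r > 0.056 m, full cross-section enclosed).
λ_enc = ρ·πR² = (2.89×10^-3)π(0.056)² = 2.847×10^-5 C/m.
By Gauss's law (flux through the curved wall only), E·2πrL = λ_enc L/ε₀.
E = 2k|λ_enc|/r = 2(8.99×10^9)(2.847×10^-5)/(0.115) = 4.45×10^6 N/C.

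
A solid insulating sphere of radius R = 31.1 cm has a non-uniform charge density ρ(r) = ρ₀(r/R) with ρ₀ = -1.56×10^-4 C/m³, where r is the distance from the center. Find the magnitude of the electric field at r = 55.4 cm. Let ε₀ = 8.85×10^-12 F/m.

E = 4.32e5 N/C

By spherical symmetry E is radial; choose a Gaussian sphere of radius r = 55.4 cm (r > R, all charge enclosed).
Q_enc = 4π ∫₀^R ρ₀(r'/R)^1 r'² dr' = 4πρ₀R³/4 = -1.474×10^-5 C.
Gauss's law: E·4πr² = Q_enc/ε₀.
E = |Q_enc|/(4πε₀r²) = (1.474×10^-5)/(4π·8.85×10^-12·(0.554)²) = 4.32e5 N/C.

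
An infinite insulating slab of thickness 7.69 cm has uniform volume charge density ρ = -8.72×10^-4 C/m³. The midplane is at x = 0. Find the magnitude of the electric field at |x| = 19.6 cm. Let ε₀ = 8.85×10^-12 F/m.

3.79e6 N/C

The point |x| = 19.6 cm lies outside the slab (half-thickness 0.03845 m). A symmetric pillbox spanning the full slab encloses Q_enc = ρ·d·A.
Flux = 2EA ⇒ E = |ρ|d/(2ε₀), independent of distance outside.
E = (8.72e-4)(0.0769)/(2·8.85×10^-12) = 3.79×10^6 N/C.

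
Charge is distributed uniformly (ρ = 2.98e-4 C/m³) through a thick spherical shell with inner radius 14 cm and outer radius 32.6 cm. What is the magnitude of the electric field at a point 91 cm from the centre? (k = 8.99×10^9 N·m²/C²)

Use a concentric Gaussian sphere at r = 91 cm (r > 32.6 cm, enclosing the whole shell).
Q_enc = ρ·(4π/3)(b³ − a³) = (2.98×10^-4)·(4π/3)·((0.326)³ − (0.14)³) = 3.982×10^-5 C.
Since E is radial and uniform over the Gaussian sphere, Φ = E·4πr² = Q_enc/ε₀.
E = k|Q_enc|/r² = (8.99×10^9)(3.982×10^-5)/(0.91)² = 4.32×10^5 N/C.

|E| ≈ 4.32×10^5 V/m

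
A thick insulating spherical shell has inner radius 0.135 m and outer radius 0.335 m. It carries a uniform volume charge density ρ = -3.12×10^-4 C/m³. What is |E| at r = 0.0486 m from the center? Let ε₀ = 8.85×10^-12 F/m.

By spherical symmetry E is radial; choose a Gaussian sphere of radius r = 0.0486 m (r < 0.135 m, inside the empty cavity).
No charge is enclosed, so by Gauss's law E·4πr² = 0 ⇒ E = 0.

|E| = 0 N/C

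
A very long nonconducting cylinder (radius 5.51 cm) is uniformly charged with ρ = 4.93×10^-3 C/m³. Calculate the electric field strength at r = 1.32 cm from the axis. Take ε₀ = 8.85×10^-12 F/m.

E ≈ 3.68e6 N/C

By cylindrical symmetry E is radial; use a coaxial Gaussian cylinder of radius 1.32 cm and length L (r < R).
Charge inside radius r per length L is ρ·πr²·L, so λ_enc = ρπr² = 2.699×10^-6 C/m.
Since E is radial and uniform over the curved surface, Φ = E·2πrL = Q_enc/ε₀ = λ_enc L/ε₀.
E = |λ_enc|/(2πε₀r) = (2.699×10^-6)/(2π·8.85×10^-12·0.0132) = 3.68×10^6 N/C.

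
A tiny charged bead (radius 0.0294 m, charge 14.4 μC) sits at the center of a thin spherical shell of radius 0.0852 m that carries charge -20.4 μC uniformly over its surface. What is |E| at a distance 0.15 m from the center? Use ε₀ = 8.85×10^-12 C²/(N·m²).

Take a concentric spherical Gaussian surface of radius r = 0.15 m (r > 0.0852 m, enclosing both).
Q_enc = (14.4 μC) + (-20.4 μC) = -6.00×10^-6 C.
Applying ∮E·dA = Q_enc/ε₀ with Φ = E(4πr²):
E = |Q_enc|/(4πε₀r²) = (6.00e-6)/(4π·8.85×10^-12·(0.15)²) = 2.40e6 N/C.

E ≈ 2.40×10^6 N/C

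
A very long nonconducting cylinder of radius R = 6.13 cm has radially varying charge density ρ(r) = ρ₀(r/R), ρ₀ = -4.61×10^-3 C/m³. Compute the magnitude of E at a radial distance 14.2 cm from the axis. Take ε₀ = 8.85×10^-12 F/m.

Choose a coaxial cylinder of radius r = 14.2 cm (arbitrary length L) as the Gaussian surface (r > R, full charge per length enclosed).
λ_enc = 2π ∫₀^R ρ₀(r'/R)^1 r' dr' = 2πρ₀R²/3 = -3.628e-5 C/m.
Since E is radial and uniform over the curved surface, Φ = E·2πrL = Q_enc/ε₀ = λ_enc L/ε₀.
E = |λ_enc|/(2πε₀r) = (3.628×10^-5)/(2π·8.85×10^-12·0.142) = 4.59×10^6 N/C.

E = 4.59×10^6 V/m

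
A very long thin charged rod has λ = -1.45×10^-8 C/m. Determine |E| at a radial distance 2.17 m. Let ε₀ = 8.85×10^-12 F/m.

Take a coaxial cylindrical Gaussian surface of radius r = 2.17 m and length L.
Q_enc = λL, so λ_enc = -1.45e-8 C/m.
By Gauss's law (flux through the curved wall only), E·2πrL = λ_enc L/ε₀.
E = |λ_enc|/(2πε₀r) = (1.45e-8)/(2π·8.85×10^-12·2.17) = 120 N/C.

120 N/C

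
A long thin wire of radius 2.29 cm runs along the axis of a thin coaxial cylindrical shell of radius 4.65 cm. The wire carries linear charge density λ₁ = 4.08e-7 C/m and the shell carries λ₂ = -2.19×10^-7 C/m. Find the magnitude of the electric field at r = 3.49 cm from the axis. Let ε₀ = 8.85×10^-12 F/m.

Take a coaxial cylindrical Gaussian surface of radius r = 3.49 cm and length L (between the conductors, 2.29 cm < r < 4.65 cm).
Only the inner wire is enclosed; the outer shell contributes nothing inside itself. λ_enc = λ₁ = 4.08×10^-7 C/m.
Since E is radial and uniform over the curved surface, Φ = E·2πrL = Q_enc/ε₀ = λ_enc L/ε₀.
E = |λ_enc|/(2πε₀r) = (4.08×10^-7)/(2π·8.85×10^-12·0.0349) = 2.10×10^5 N/C.

|E| = 2.10e5 V/m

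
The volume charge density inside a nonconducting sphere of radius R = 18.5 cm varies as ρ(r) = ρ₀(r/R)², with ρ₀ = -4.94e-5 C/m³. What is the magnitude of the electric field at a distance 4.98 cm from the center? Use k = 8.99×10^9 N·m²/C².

4.03e3 N/C

Take a concentric spherical Gaussian surface of radius r = 4.98 cm (r < R).
Q_enc = ∫₀^r ρ(r')·4πr'² dr' = (4πρ₀/R²) ∫₀^r r'^4 dr' = 4πρ₀ r^5/(5·R²) = -1.111e-9 C.
Gauss's law: E·4πr² = Q_enc/ε₀.
E = k|Q_enc|/r² = (8.99×10^9)(1.111e-9)/(0.0498)² = 4.03×10^3 N/C.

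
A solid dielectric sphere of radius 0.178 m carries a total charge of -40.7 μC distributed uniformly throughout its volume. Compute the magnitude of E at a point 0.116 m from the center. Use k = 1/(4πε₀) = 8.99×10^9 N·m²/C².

7.53×10^6 V/m

Symmetry ⇒ E = E(r) r̂. Gaussian sphere of radius r = 0.116 m (r < R).
For a uniform sphere the enclosed fraction is (r/R)³, so Q_enc = (-40.7 μC)(0.116/0.178)³ = -1.126×10^-5 C.
By Gauss's law, ∮E·dA = E·4πr² = Q_enc/ε₀.
E = k|Q_enc|/r² = (8.99×10^9)(1.126×10^-5)/(0.116)² = 7.53×10^6 N/C.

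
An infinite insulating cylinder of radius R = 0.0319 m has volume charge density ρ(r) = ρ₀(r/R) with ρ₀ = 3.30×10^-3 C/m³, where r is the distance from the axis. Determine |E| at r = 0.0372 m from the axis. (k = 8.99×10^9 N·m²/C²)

3.40×10^6 N/C

By cylindrical symmetry E is radial; use a coaxial Gaussian cylinder of radius 0.0372 m and length L (r > R, full charge per length enclosed).
λ_enc = 2π ∫₀^R ρ₀(r'/R)^1 r' dr' = 2πρ₀R²/3 = 7.033×10^-6 C/m.
Applying ∮E·dA = Q_enc/ε₀ with the end caps contributing no flux:
E = 2k|λ_enc|/r = 2(8.99×10^9)(7.033e-6)/(0.0372) = 3.40×10^6 N/C.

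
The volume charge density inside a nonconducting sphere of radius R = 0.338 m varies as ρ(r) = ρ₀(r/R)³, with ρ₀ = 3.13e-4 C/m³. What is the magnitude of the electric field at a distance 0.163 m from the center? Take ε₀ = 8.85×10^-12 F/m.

1.08e5 V/m

Symmetry ⇒ E = E(r) r̂. Gaussian sphere of radius r = 0.163 m (r < R).
Integrate the density: Q_enc = 4π ∫₀^r ρ₀(r'/R)^3 r'² dr' = 4πρ₀ r^6/(6·R³) = 3.184×10^-7 C.
Applying ∮E·dA = Q_enc/ε₀ with Φ = E(4πr²):
E = |Q_enc|/(4πε₀r²) = (3.184e-7)/(4π·8.85×10^-12·(0.163)²) = 1.08e5 N/C.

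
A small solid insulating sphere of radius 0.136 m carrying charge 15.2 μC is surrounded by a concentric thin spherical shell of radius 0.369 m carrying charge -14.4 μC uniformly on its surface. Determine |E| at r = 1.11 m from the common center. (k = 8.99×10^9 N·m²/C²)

E = 5.84e3 N/C

Take a concentric spherical Gaussian surface of radius r = 1.11 m (r > 0.369 m, enclosing both).
Q_enc = (15.2 μC) + (-14.4 μC) = 8.00×10^-7 C.
Since E is radial and uniform over the Gaussian sphere, Φ = E·4πr² = Q_enc/ε₀.
E = k|Q_enc|/r² = (8.99×10^9)(8.00×10^-7)/(1.11)² = 5.84×10^3 N/C.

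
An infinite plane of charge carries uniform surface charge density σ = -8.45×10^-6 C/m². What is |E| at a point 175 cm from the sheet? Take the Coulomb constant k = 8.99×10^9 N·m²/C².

By planar symmetry E is perpendicular to the sheet and uniform; use a Gaussian pillbox with flat faces of area A on each side of the sheet.
Only the two end caps contribute flux: Φ = 2EA. With Q_enc = σA, Gauss's law gives E = |σ|/(2ε₀).
E = 2πk|σ| = 2π(8.99×10^9)(8.45×10^-6) = 4.77×10^5 N/C.

E ≈ 4.77e5 V/m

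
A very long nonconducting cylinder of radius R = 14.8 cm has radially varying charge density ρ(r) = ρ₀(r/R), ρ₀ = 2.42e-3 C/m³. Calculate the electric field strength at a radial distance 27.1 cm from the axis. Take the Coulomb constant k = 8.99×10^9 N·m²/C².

E ≈ 7.37×10^6 N/C

Choose a coaxial cylinder of radius r = 27.1 cm (arbitrary length L) as the Gaussian surface (r > R, full charge per length enclosed).
λ_enc = 2π ∫₀^R ρ₀(r'/R)^1 r' dr' = 2πρ₀R²/3 = 1.11×10^-4 C/m.
Since E is radial and uniform over the curved surface, Φ = E·2πrL = Q_enc/ε₀ = λ_enc L/ε₀.
E = 2k|λ_enc|/r = 2(8.99×10^9)(1.11e-4)/(0.271) = 7.37×10^6 N/C.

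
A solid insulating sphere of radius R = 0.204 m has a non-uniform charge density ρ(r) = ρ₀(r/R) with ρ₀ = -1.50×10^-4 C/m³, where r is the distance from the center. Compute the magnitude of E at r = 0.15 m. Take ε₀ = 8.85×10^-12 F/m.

E ≈ 4.67×10^5 V/m

Symmetry ⇒ E = E(r) r̂. Gaussian sphere of radius r = 0.15 m (r < R).
Integrate the density: Q_enc = 4π ∫₀^r ρ₀(r'/R)^1 r'² dr' = 4πρ₀ r^4/(4·R) = -1.169e-6 C.
By Gauss's law, ∮E·dA = E·4πr² = Q_enc/ε₀.
E = |Q_enc|/(4πε₀r²) = (1.169×10^-6)/(4π·8.85×10^-12·(0.15)²) = 4.67×10^5 N/C.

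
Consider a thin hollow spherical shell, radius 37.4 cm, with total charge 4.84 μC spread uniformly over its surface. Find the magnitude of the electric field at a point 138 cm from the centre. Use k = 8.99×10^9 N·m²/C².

Use a concentric Gaussian sphere at r = 138 cm (r > 37.4 cm).
The entire shell is enclosed: Q_enc = 4.84e-6 C.
By Gauss's law, ∮E·dA = E·4πr² = Q_enc/ε₀.
E = k|Q_enc|/r² = (8.99×10^9)(4.84×10^-6)/(1.38)² = 2.28×10^4 N/C.

E ≈ 2.28×10^4 N/C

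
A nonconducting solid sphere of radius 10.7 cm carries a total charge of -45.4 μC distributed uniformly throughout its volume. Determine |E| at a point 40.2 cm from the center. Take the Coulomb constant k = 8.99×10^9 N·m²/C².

Symmetry ⇒ E = E(r) r̂. Gaussian sphere of radius r = 40.2 cm (r > R, so the entire charge is enclosed).
Q_enc = -45.4 μC = -4.54×10^-5 C.
Applying ∮E·dA = Q_enc/ε₀ with Φ = E(4πr²):
E = k|Q_enc|/r² = (8.99×10^9)(4.54e-5)/(0.402)² = 2.53×10^6 N/C.

2.53×10^6 N/C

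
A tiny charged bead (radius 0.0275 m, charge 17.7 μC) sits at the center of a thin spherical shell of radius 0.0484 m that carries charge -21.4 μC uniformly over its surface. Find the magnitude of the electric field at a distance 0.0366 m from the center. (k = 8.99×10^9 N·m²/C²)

E = 1.19×10^8 N/C

By spherical symmetry E is radial; choose a Gaussian sphere of radius r = 0.0366 m (between the bodies, 0.0275 m < r < 0.0484 m).
The shell at 0.0484 m lies outside the Gaussian surface, so Q_enc = 17.7 μC = 1.77e-5 C.
By Gauss's law, ∮E·dA = E·4πr² = Q_enc/ε₀.
E = k|Q_enc|/r² = (8.99×10^9)(1.77×10^-5)/(0.0366)² = 1.19e8 N/C.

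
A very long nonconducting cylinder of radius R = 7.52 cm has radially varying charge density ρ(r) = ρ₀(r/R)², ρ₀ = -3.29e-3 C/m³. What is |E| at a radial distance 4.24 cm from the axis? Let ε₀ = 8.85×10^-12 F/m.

Take a coaxial cylindrical Gaussian surface of radius r = 4.24 cm and length L (r < R).
Integrating ρ over the cross-section to radius r: λ_enc = (2πρ₀/R²) ∫₀^r r'^3 dr' = 2πρ₀ r^4/(4·R²) = -2.954×10^-6 C/m.
By Gauss's law (flux through the curved wall only), E·2πrL = λ_enc L/ε₀.
E = |λ_enc|/(2πε₀r) = (2.954e-6)/(2π·8.85×10^-12·0.0424) = 1.25×10^6 N/C.

E ≈ 1.25×10^6 N/C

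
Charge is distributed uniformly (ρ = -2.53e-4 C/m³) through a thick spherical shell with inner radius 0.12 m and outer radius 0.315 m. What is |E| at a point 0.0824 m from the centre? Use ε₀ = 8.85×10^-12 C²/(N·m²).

By spherical symmetry E is radial; choose a Gaussian sphere of radius r = 0.0824 m (r < 0.12 m, inside the empty cavity).
Q_enc = 0 (all charge lies at larger r); Gauss's law gives E = 0.

E = 0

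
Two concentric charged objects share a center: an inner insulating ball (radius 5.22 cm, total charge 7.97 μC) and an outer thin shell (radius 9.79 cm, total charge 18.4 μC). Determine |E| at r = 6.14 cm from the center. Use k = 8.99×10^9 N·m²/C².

E = 1.90e7 V/m

By spherical symmetry E is radial; choose a Gaussian sphere of radius r = 6.14 cm (between the bodies, 5.22 cm < r < 9.79 cm).
The shell at 9.79 cm lies outside the Gaussian surface, so Q_enc = 7.97 μC = 7.97e-6 C.
Gauss's law: E·4πr² = Q_enc/ε₀.
E = k|Q_enc|/r² = (8.99×10^9)(7.97×10^-6)/(0.0614)² = 1.90×10^7 N/C.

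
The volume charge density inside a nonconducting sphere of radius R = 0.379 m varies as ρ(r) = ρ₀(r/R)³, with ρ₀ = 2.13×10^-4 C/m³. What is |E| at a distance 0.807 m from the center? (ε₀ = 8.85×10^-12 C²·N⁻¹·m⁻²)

E ≈ 3.35e5 N/C

Take a concentric spherical Gaussian surface of radius r = 0.807 m (r > R, all charge enclosed).
Q_enc = 4π ∫₀^R ρ₀(r'/R)^3 r'² dr' = 4πρ₀R³/6 = 2.429×10^-5 C.
Applying ∮E·dA = Q_enc/ε₀ with Φ = E(4πr²):
E = |Q_enc|/(4πε₀r²) = (2.429e-5)/(4π·8.85×10^-12·(0.807)²) = 3.35e5 N/C.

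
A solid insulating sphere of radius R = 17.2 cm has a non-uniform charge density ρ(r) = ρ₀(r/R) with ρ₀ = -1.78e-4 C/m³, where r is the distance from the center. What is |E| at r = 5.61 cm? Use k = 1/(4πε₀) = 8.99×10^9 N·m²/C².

Symmetry ⇒ E = E(r) r̂. Gaussian sphere of radius r = 5.61 cm (r < R).
Integrate the density: Q_enc = 4π ∫₀^r ρ₀(r'/R)^1 r'² dr' = 4πρ₀ r^4/(4·R) = -3.22×10^-8 C.
Gauss's law: E·4πr² = Q_enc/ε₀.
E = k|Q_enc|/r² = (8.99×10^9)(3.22×10^-8)/(0.0561)² = 9.20e4 N/C.

9.20×10^4 N/C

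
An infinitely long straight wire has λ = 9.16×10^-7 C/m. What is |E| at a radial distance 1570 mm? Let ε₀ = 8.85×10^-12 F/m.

By cylindrical symmetry E is radial; use a coaxial Gaussian cylinder of radius 1570 mm and length L.
Q_enc = λL, so λ_enc = 9.16×10^-7 C/m.
Applying ∮E·dA = Q_enc/ε₀ with the end caps contributing no flux:
E = |λ_enc|/(2πε₀r) = (9.16e-7)/(2π·8.85×10^-12·1.57) = 1.05e4 N/C.

E = 1.05×10^4 V/m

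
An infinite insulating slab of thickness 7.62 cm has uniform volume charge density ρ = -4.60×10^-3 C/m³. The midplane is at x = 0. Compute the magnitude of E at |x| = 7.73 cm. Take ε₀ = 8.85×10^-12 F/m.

The point |x| = 7.73 cm lies outside the slab (half-thickness 0.0381 m). A symmetric pillbox spanning the full slab encloses Q_enc = ρ·d·A.
Flux = 2EA ⇒ E = |ρ|d/(2ε₀), independent of distance outside.
E = (4.60e-3)(0.0762)/(2·8.85×10^-12) = 1.98×10^7 N/C.

|E| = 1.98×10^7 V/m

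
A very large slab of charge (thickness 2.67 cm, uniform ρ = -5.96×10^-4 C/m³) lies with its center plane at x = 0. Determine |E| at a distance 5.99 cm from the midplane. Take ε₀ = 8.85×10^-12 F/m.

The point |x| = 5.99 cm lies outside the slab (half-thickness 0.01335 m). A symmetric pillbox spanning the full slab encloses Q_enc = ρ·d·A.
Flux = 2EA ⇒ E = |ρ|d/(2ε₀), independent of distance outside.
E = (5.96e-4)(0.0267)/(2·8.85×10^-12) = 8.99×10^5 N/C.

E = 8.99×10^5 V/m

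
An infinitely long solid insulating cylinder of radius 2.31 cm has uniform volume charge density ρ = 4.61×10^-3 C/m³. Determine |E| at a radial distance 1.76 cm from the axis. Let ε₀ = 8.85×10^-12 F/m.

|E| ≈ 4.58×10^6 V/m

Take a coaxial cylindrical Gaussian surface of radius r = 1.76 cm and length L (r < R).
Enclosed charge per unit length: λ_enc = ρ·πr² = (4.61×10^-3)π(0.0176)² = 4.486×10^-6 C/m.
Gauss's law: E·2πrL = λ_enc L/ε₀.
E = |λ_enc|/(2πε₀r) = (4.486×10^-6)/(2π·8.85×10^-12·0.0176) = 4.58×10^6 N/C.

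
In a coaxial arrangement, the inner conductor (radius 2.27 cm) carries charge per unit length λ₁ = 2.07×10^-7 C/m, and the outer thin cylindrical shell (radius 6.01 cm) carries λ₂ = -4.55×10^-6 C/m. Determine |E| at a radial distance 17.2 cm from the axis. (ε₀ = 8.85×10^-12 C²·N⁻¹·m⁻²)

Choose a coaxial cylinder of radius r = 17.2 cm (arbitrary length L) as the Gaussian surface (r > 6.01 cm, enclosing both).
λ_enc = λ₁ + λ₂ = (2.07×10^-7) + (-4.55×10^-6) = -4.343×10^-6 C/m.
Gauss's law: E·2πrL = λ_enc L/ε₀.
E = |λ_enc|/(2πε₀r) = (4.343e-6)/(2π·8.85×10^-12·0.172) = 4.54e5 N/C.

E = 4.54e5 N/C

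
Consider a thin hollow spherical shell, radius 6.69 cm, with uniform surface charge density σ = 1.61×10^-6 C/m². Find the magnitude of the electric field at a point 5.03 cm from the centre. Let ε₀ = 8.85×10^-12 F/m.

Symmetry ⇒ E = E(r) r̂. Gaussian sphere of radius r = 5.03 cm (inside the shell, r < 6.69 cm).
No charge lies within this surface, so Q_enc = 0 and Gauss's law gives E·4πr² = 0 ⇒ E = 0.

E = 0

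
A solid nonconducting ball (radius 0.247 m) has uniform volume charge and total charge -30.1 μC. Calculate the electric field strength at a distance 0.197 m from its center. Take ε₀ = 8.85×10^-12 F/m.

3.54e6 V/m

By spherical symmetry E is radial; choose a Gaussian sphere of radius r = 0.197 m (r < R).
For a uniform sphere the enclosed fraction is (r/R)³, so Q_enc = (-30.1 μC)(0.197/0.247)³ = -1.527×10^-5 C.
Applying ∮E·dA = Q_enc/ε₀ with Φ = E(4πr²):
E = |Q_enc|/(4πε₀r²) = (1.527e-5)/(4π·8.85×10^-12·(0.197)²) = 3.54×10^6 N/C.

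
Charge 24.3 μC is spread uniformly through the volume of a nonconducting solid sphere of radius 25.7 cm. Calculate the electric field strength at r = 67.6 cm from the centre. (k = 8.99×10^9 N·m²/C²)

|E| ≈ 4.78×10^5 N/C

Use a concentric Gaussian sphere at r = 67.6 cm (r > R, so the entire charge is enclosed).
Q_enc = 24.3 μC = 2.43×10^-5 C.
Since E is radial and uniform over the Gaussian sphere, Φ = E·4πr² = Q_enc/ε₀.
E = k|Q_enc|/r² = (8.99×10^9)(2.43×10^-5)/(0.676)² = 4.78×10^5 N/C.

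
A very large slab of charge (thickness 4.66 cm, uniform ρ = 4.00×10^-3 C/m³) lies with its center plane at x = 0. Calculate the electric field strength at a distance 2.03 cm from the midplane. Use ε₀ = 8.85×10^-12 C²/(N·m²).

By symmetry E is perpendicular to the slab. A Gaussian pillbox from −2.03 cm to +2.03 cm (face area A) lies entirely within the slab.
Q_enc = ρ·(2x)·A and flux = 2EA, so 2EA = 2ρxA/ε₀ ⇒ E = |ρ|x/ε₀.
E = (4.00e-3)(0.0203)/(8.85×10^-12) = 9.18×10^6 N/C.

E = 9.18e6 N/C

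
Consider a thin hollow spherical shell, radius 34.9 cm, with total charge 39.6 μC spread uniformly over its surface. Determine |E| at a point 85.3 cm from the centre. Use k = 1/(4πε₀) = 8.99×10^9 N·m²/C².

By spherical symmetry E is radial; choose a Gaussian sphere of radius r = 85.3 cm (r > 34.9 cm).
The entire shell is enclosed: Q_enc = 3.96×10^-5 C.
Since E is radial and uniform over the Gaussian sphere, Φ = E·4πr² = Q_enc/ε₀.
E = k|Q_enc|/r² = (8.99×10^9)(3.96×10^-5)/(0.853)² = 4.89×10^5 N/C.

E = 4.89×10^5 N/C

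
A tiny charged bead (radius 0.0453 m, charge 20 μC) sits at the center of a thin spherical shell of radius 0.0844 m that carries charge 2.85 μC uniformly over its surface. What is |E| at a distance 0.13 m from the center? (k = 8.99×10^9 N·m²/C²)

|E| ≈ 1.22×10^7 N/C

Symmetry ⇒ E = E(r) r̂. Gaussian sphere of radius r = 0.13 m (r > 0.0844 m, enclosing both).
Q_enc = (20 μC) + (2.85 μC) = 2.285×10^-5 C.
Applying ∮E·dA = Q_enc/ε₀ with Φ = E(4πr²):
E = k|Q_enc|/r² = (8.99×10^9)(2.285×10^-5)/(0.13)² = 1.22×10^7 N/C.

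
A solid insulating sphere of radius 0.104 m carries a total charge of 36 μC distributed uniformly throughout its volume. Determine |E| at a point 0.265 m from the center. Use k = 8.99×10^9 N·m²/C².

4.61×10^6 N/C

Take a concentric spherical Gaussian surface of radius r = 0.265 m (r > R, so the entire charge is enclosed).
Q_enc = 36 μC = 3.60×10^-5 C.
Gauss's law: E·4πr² = Q_enc/ε₀.
E = k|Q_enc|/r² = (8.99×10^9)(3.60e-5)/(0.265)² = 4.61e6 N/C.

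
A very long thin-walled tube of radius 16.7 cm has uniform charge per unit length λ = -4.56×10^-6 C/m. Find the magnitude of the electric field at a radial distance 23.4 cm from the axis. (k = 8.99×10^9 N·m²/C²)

Take a coaxial cylindrical Gaussian surface of radius r = 23.4 cm and length L (r > 16.7 cm).
The full line charge is enclosed: λ_enc = -4.56×10^-6 C/m.
Since E is radial and uniform over the curved surface, Φ = E·2πrL = Q_enc/ε₀ = λ_enc L/ε₀.
E = 2k|λ_enc|/r = 2(8.99×10^9)(4.56×10^-6)/(0.234) = 3.50e5 N/C.

E ≈ 3.50e5 N/C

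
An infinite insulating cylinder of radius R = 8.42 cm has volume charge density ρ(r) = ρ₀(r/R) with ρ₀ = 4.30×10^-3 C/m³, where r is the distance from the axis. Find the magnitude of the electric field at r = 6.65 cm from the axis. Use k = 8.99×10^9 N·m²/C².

Choose a coaxial cylinder of radius r = 6.65 cm (arbitrary length L) as the Gaussian surface (r < R).
λ_enc = ∫₀^r ρ(r')·2πr' dr' = (2πρ₀/R)·r^3/3 = 3.145×10^-5 C/m.
By Gauss's law (flux through the curved wall only), E·2πrL = λ_enc L/ε₀.
E = 2k|λ_enc|/r = 2(8.99×10^9)(3.145×10^-5)/(0.0665) = 8.50×10^6 N/C.

8.50×10^6 N/C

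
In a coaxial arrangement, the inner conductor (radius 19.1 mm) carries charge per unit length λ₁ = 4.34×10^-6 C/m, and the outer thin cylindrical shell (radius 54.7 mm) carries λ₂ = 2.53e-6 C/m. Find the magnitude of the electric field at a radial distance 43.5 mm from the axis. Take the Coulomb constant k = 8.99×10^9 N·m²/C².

E = 1.79×10^6 N/C

Take a coaxial cylindrical Gaussian surface of radius r = 43.5 mm and length L (between the conductors, 19.1 mm < r < 54.7 mm).
Only the inner wire is enclosed; the outer shell contributes nothing inside itself. λ_enc = λ₁ = 4.34×10^-6 C/m.
Since E is radial and uniform over the curved surface, Φ = E·2πrL = Q_enc/ε₀ = λ_enc L/ε₀.
E = 2k|λ_enc|/r = 2(8.99×10^9)(4.34e-6)/(0.0435) = 1.79×10^6 N/C.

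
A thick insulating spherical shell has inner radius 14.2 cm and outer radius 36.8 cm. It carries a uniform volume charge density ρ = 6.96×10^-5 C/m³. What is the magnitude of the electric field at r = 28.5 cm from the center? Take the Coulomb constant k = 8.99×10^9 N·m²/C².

6.55e5 N/C

Take a concentric spherical Gaussian surface of radius r = 28.5 cm (within the shell material, 14.2 cm < r < 36.8 cm).
Only the shell between 14.2 cm and r is enclosed: Q_enc = ρ·(4π/3)(r³ − a³) = (6.96e-5)·(4π/3)·((0.285)³ − (0.142)³) = 5.914×10^-6 C.
Applying ∮E·dA = Q_enc/ε₀ with Φ = E(4πr²):
E = k|Q_enc|/r² = (8.99×10^9)(5.914×10^-6)/(0.285)² = 6.55×10^5 N/C.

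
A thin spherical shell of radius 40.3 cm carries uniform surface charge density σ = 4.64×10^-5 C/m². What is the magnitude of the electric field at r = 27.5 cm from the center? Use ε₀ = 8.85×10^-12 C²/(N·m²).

Use a concentric Gaussian sphere at r = 27.5 cm (inside the shell, r < 40.3 cm).
All the charge is outside the Gaussian surface: Q_enc = 0, hence E = 0 everywhere inside the shell.

|E| = 0 V/m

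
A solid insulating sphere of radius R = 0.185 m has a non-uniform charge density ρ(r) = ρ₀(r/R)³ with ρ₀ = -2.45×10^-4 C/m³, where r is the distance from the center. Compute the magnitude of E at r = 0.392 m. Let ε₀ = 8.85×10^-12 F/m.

E ≈ 1.90×10^5 N/C

By spherical symmetry E is radial; choose a Gaussian sphere of radius r = 0.392 m (r > R, all charge enclosed).
Q_enc = 4π ∫₀^R ρ₀(r'/R)^3 r'² dr' = 4πρ₀R³/6 = -3.249×10^-6 C.
Gauss's law: E·4πr² = Q_enc/ε₀.
E = |Q_enc|/(4πε₀r²) = (3.249e-6)/(4π·8.85×10^-12·(0.392)²) = 1.90e5 N/C.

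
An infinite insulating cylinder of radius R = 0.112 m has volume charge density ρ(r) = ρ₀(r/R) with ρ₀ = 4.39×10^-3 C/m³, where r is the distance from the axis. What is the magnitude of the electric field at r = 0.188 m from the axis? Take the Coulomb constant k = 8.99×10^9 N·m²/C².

Take a coaxial cylindrical Gaussian surface of radius r = 0.188 m and length L (r > R, full charge per length enclosed).
λ_enc = 2π ∫₀^R ρ₀(r'/R)^1 r' dr' = 2πρ₀R²/3 = 1.153×10^-4 C/m.
Applying ∮E·dA = Q_enc/ε₀ with the end caps contributing no flux:
E = 2k|λ_enc|/r = 2(8.99×10^9)(1.153×10^-4)/(0.188) = 1.10×10^7 N/C.

E ≈ 1.10×10^7 N/C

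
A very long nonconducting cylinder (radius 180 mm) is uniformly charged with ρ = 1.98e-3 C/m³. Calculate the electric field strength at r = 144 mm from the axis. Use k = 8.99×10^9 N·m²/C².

E ≈ 1.61e7 N/C

Choose a coaxial cylinder of radius r = 144 mm (arbitrary length L) as the Gaussian surface (r < R).
Enclosed charge per unit length: λ_enc = ρ·πr² = (1.98e-3)π(0.144)² = 1.29×10^-4 C/m.
Gauss's law: E·2πrL = λ_enc L/ε₀.
E = 2k|λ_enc|/r = 2(8.99×10^9)(1.29e-4)/(0.144) = 1.61e7 N/C.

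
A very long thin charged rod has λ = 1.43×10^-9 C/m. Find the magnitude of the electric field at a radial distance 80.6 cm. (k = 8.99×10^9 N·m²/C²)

|E| = 31.9 V/m

Take a coaxial cylindrical Gaussian surface of radius r = 80.6 cm and length L.
Q_enc = λL, so λ_enc = 1.43e-9 C/m.
Gauss's law: E·2πrL = λ_enc L/ε₀.
E = 2k|λ_enc|/r = 2(8.99×10^9)(1.43×10^-9)/(0.806) = 31.9 N/C.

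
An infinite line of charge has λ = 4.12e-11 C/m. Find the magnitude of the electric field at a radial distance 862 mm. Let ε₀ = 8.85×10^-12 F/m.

Coaxial Gaussian cylinder, radius r = 862 mm, length L.
Q_enc = λL, so λ_enc = 4.12×10^-11 C/m.
Applying ∮E·dA = Q_enc/ε₀ with the end caps contributing no flux:
E = |λ_enc|/(2πε₀r) = (4.12e-11)/(2π·8.85×10^-12·0.862) = 0.86 N/C.

E ≈ 0.86 V/m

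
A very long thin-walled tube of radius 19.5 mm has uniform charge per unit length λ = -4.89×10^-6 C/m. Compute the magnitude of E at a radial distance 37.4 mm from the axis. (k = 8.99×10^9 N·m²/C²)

|E| = 2.35×10^6 V/m

By cylindrical symmetry E is radial; use a coaxial Gaussian cylinder of radius 37.4 mm and length L (r > 19.5 mm).
The full line charge is enclosed: λ_enc = -4.89×10^-6 C/m.
Since E is radial and uniform over the curved surface, Φ = E·2πrL = Q_enc/ε₀ = λ_enc L/ε₀.
E = 2k|λ_enc|/r = 2(8.99×10^9)(4.89e-6)/(0.0374) = 2.35×10^6 N/C.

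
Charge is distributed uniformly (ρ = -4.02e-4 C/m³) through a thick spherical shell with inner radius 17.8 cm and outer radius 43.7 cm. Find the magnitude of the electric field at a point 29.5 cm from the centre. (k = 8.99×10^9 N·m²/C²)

Use a concentric Gaussian sphere at r = 29.5 cm (within the shell material, 17.8 cm < r < 43.7 cm).
Only the shell between 17.8 cm and r is enclosed: Q_enc = ρ·(4π/3)(r³ − a³) = (-4.02×10^-4)·(4π/3)·((0.295)³ − (0.178)³) = -3.373e-5 C.
Since E is radial and uniform over the Gaussian sphere, Φ = E·4πr² = Q_enc/ε₀.
E = k|Q_enc|/r² = (8.99×10^9)(3.373×10^-5)/(0.295)² = 3.48×10^6 N/C.

|E| = 3.48e6 N/C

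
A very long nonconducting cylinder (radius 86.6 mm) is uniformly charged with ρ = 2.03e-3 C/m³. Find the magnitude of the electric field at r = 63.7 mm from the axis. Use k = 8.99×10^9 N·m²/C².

Coaxial Gaussian cylinder, radius r = 63.7 mm, length L (r < R).
Charge inside radius r per length L is ρ·πr²·L, so λ_enc = ρπr² = 2.588×10^-5 C/m.
Applying ∮E·dA = Q_enc/ε₀ with the end caps contributing no flux:
E = 2k|λ_enc|/r = 2(8.99×10^9)(2.588e-5)/(0.0637) = 7.30×10^6 N/C.

E ≈ 7.30×10^6 N/C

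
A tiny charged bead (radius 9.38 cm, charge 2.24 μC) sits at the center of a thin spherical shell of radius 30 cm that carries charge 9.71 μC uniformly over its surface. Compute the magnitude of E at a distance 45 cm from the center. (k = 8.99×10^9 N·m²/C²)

|E| = 5.31×10^5 N/C

Symmetry ⇒ E = E(r) r̂. Gaussian sphere of radius r = 45 cm (r > 30 cm, enclosing both).
Q_enc = (2.24 μC) + (9.71 μC) = 1.195×10^-5 C.
Applying ∮E·dA = Q_enc/ε₀ with Φ = E(4πr²):
E = k|Q_enc|/r² = (8.99×10^9)(1.195×10^-5)/(0.45)² = 5.31e5 N/C.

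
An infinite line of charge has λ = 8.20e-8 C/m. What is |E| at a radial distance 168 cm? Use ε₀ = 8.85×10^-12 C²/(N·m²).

Take a coaxial cylindrical Gaussian surface of radius r = 168 cm and length L.
Q_enc = λL, so λ_enc = 8.20e-8 C/m.
Since E is radial and uniform over the curved surface, Φ = E·2πrL = Q_enc/ε₀ = λ_enc L/ε₀.
E = |λ_enc|/(2πε₀r) = (8.20e-8)/(2π·8.85×10^-12·1.68) = 878 N/C.

|E| = 878 V/m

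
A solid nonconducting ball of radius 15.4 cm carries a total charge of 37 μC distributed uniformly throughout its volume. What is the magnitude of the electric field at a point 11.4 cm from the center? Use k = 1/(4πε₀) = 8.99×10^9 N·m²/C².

|E| = 1.04×10^7 N/C

Symmetry ⇒ E = E(r) r̂. Gaussian sphere of radius r = 11.4 cm (r < R).
For a uniform sphere the enclosed fraction is (r/R)³, so Q_enc = (37 μC)(0.114/0.154)³ = 1.501×10^-5 C.
Gauss's law: E·4πr² = Q_enc/ε₀.
E = k|Q_enc|/r² = (8.99×10^9)(1.501×10^-5)/(0.114)² = 1.04×10^7 N/C.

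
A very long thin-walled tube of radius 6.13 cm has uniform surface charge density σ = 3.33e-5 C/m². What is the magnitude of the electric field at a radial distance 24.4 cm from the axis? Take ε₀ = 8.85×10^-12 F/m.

Choose a coaxial cylinder of radius r = 24.4 cm (arbitrary length L) as the Gaussian surface (r > 6.13 cm).
The whole shell is enclosed: λ_enc = σ·2πR = (3.33×10^-5)·2π·(0.0613) = 1.283×10^-5 C/m.
Applying ∮E·dA = Q_enc/ε₀ with the end caps contributing no flux:
E = |λ_enc|/(2πε₀r) = (1.283e-5)/(2π·8.85×10^-12·0.244) = 9.45×10^5 N/C.

|E| = 9.45×10^5 N/C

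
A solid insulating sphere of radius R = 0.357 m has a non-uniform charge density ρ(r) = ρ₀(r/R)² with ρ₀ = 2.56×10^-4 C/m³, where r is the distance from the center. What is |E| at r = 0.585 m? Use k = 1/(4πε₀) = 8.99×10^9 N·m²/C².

Take a concentric spherical Gaussian surface of radius r = 0.585 m (r > R, all charge enclosed).
Q_enc = 4π ∫₀^R ρ₀(r'/R)^2 r'² dr' = 4πρ₀R³/5 = 2.927×10^-5 C.
Gauss's law: E·4πr² = Q_enc/ε₀.
E = k|Q_enc|/r² = (8.99×10^9)(2.927×10^-5)/(0.585)² = 7.69e5 N/C.

7.69e5 N/C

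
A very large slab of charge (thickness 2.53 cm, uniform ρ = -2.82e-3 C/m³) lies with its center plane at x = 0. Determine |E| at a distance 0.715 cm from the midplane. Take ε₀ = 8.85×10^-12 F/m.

By symmetry E is perpendicular to the slab. A Gaussian pillbox from −0.715 cm to +0.715 cm (face area A) lies entirely within the slab.
Q_enc = ρ·(2x)·A and flux = 2EA, so 2EA = 2ρxA/ε₀ ⇒ E = |ρ|x/ε₀.
E = (2.82×10^-3)(0.00715)/(8.85×10^-12) = 2.28×10^6 N/C.

E ≈ 2.28e6 N/C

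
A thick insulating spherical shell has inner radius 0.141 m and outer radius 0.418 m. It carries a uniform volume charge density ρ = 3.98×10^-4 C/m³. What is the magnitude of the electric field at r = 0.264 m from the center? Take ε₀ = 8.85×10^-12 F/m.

E = 3.35e6 N/C

By spherical symmetry E is radial; choose a Gaussian sphere of radius r = 0.264 m (within the shell material, 0.141 m < r < 0.418 m).
Only the shell between 0.141 m and r is enclosed: Q_enc = ρ·(4π/3)(r³ − a³) = (3.98×10^-4)·(4π/3)·((0.264)³ − (0.141)³) = 2.60e-5 C.
Since E is radial and uniform over the Gaussian sphere, Φ = E·4πr² = Q_enc/ε₀.
E = |Q_enc|/(4πε₀r²) = (2.60×10^-5)/(4π·8.85×10^-12·(0.264)²) = 3.35×10^6 N/C.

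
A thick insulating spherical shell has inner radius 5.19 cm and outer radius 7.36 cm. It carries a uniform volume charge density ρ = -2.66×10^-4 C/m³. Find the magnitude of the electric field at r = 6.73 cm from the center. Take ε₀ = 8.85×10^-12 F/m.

E = 3.65×10^5 N/C

Symmetry ⇒ E = E(r) r̂. Gaussian sphere of radius r = 6.73 cm (within the shell material, 5.19 cm < r < 7.36 cm).
Enclosed charge is the volume from a to r: Q_enc = (4π/3)ρ(r³ − a³) = -1.839×10^-7 C.
Since E is radial and uniform over the Gaussian sphere, Φ = E·4πr² = Q_enc/ε₀.
E = |Q_enc|/(4πε₀r²) = (1.839e-7)/(4π·8.85×10^-12·(0.0673)²) = 3.65e5 N/C.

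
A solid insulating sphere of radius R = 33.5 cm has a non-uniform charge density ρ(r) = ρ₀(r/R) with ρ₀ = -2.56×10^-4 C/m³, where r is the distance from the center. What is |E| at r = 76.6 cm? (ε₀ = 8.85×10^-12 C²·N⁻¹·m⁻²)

E ≈ 4.63×10^5 V/m

Take a concentric spherical Gaussian surface of radius r = 76.6 cm (r > R, all charge enclosed).
Q_enc = 4π ∫₀^R ρ₀(r'/R)^1 r'² dr' = 4πρ₀R³/4 = -3.024×10^-5 C.
Since E is radial and uniform over the Gaussian sphere, Φ = E·4πr² = Q_enc/ε₀.
E = |Q_enc|/(4πε₀r²) = (3.024×10^-5)/(4π·8.85×10^-12·(0.766)²) = 4.63×10^5 N/C.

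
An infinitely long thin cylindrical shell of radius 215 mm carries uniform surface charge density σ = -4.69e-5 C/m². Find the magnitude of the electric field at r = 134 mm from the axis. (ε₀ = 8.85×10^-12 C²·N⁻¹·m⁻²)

Choose a coaxial cylinder of radius r = 134 mm (arbitrary length L) as the Gaussian surface (r < 215 mm, inside the shell).
All the surface charge lies outside this cylinder: Q_enc = 0, hence E = 0.

E = 0 (no enclosed charge)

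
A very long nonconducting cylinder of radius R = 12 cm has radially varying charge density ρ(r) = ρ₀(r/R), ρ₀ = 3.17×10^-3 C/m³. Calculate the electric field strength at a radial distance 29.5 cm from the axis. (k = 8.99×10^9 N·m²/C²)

By cylindrical symmetry E is radial; use a coaxial Gaussian cylinder of radius 29.5 cm and length L (r > R, full charge per length enclosed).
λ_enc = 2π ∫₀^R ρ₀(r'/R)^1 r' dr' = 2πρ₀R²/3 = 9.56×10^-5 C/m.
Since E is radial and uniform over the curved surface, Φ = E·2πrL = Q_enc/ε₀ = λ_enc L/ε₀.
E = 2k|λ_enc|/r = 2(8.99×10^9)(9.56×10^-5)/(0.295) = 5.83×10^6 N/C.

|E| ≈ 5.83×10^6 N/C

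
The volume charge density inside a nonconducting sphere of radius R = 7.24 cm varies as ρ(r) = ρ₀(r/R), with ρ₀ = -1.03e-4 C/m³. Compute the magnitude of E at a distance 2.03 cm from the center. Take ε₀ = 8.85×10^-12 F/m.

Take a concentric spherical Gaussian surface of radius r = 2.03 cm (r < R).
Q_enc = ∫₀^r ρ(r')·4πr'² dr' = (4πρ₀/R) ∫₀^r r'^3 dr' = 4πρ₀ r^4/(4·R) = -7.59e-10 C.
Gauss's law: E·4πr² = Q_enc/ε₀.
E = |Q_enc|/(4πε₀r²) = (7.59e-10)/(4π·8.85×10^-12·(0.0203)²) = 1.66×10^4 N/C.

1.66e4 V/m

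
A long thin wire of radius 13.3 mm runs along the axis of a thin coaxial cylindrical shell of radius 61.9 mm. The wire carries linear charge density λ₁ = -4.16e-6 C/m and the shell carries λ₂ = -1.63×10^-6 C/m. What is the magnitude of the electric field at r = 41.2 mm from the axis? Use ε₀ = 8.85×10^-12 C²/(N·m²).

Choose a coaxial cylinder of radius r = 41.2 mm (arbitrary length L) as the Gaussian surface (between the conductors, 13.3 mm < r < 61.9 mm).
The shell at 61.9 mm lies outside the Gaussian surface, so λ_enc = λ₁ = -4.16e-6 C/m.
Applying ∮E·dA = Q_enc/ε₀ with the end caps contributing no flux:
E = |λ_enc|/(2πε₀r) = (4.16×10^-6)/(2π·8.85×10^-12·0.0412) = 1.82×10^6 N/C.

E = 1.82×10^6 N/C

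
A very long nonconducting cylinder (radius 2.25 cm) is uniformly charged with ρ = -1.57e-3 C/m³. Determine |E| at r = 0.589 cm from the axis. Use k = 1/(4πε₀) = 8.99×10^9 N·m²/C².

E ≈ 5.22e5 N/C

By cylindrical symmetry E is radial; use a coaxial Gaussian cylinder of radius 0.589 cm and length L (r < R).
Enclosed charge per unit length: λ_enc = ρ·πr² = (-1.57×10^-3)π(0.00589)² = -1.711×10^-7 C/m.
By Gauss's law (flux through the curved wall only), E·2πrL = λ_enc L/ε₀.
E = 2k|λ_enc|/r = 2(8.99×10^9)(1.711×10^-7)/(0.00589) = 5.22e5 N/C.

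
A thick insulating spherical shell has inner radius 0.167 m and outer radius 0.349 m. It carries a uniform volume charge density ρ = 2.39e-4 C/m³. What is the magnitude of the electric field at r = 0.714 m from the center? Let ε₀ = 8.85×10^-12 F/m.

E ≈ 6.68×10^5 N/C

Use a concentric Gaussian sphere at r = 0.714 m (r > 0.349 m, enclosing the whole shell).
Q_enc = ρ·(4π/3)(b³ − a³) = (2.39×10^-4)·(4π/3)·((0.349)³ − (0.167)³) = 3.789×10^-5 C.
Applying ∮E·dA = Q_enc/ε₀ with Φ = E(4πr²):
E = |Q_enc|/(4πε₀r²) = (3.789e-5)/(4π·8.85×10^-12·(0.714)²) = 6.68e5 N/C.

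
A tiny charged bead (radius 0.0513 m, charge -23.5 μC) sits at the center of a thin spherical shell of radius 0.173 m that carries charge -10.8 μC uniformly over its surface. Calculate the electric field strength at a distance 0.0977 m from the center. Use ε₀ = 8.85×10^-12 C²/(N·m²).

Take a concentric spherical Gaussian surface of radius r = 0.0977 m (between the bodies, 0.0513 m < r < 0.173 m).
Only the inner charge is enclosed; the outer shell contributes nothing inside itself. Q_enc = -23.5 μC = -2.35×10^-5 C.
Gauss's law: E·4πr² = Q_enc/ε₀.
E = |Q_enc|/(4πε₀r²) = (2.35×10^-5)/(4π·8.85×10^-12·(0.0977)²) = 2.21×10^7 N/C.

|E| = 2.21×10^7 N/C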